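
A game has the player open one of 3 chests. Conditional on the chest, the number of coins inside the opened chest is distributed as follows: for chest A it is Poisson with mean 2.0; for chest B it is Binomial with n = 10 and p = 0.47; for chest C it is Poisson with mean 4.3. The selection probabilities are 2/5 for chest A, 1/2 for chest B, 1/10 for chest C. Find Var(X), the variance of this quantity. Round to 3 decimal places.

4.153

Per component, A: μ=2, E[X²]=6; B: μ=4.7, E[X²]=24.581; C: μ=4.3, E[X²]=22.79.
E[X] = 0.4·2 + 0.5·4.7 + 0.1·4.3 = 3.58.
E[X²] = 0.4·6 + 0.5·24.581 + 0.1·22.79 = 16.9695.
Var(X) = E[X²] − (E[X])² = 16.9695 − 12.8164 = 4.1531.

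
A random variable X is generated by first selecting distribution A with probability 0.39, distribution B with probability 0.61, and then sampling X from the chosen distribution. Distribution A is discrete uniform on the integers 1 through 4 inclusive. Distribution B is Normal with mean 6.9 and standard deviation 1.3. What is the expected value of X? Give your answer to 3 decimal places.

Component means — A: 2.5; B: 6.9.
E[X] = 0.39·2.5 + 0.61·6.9 = 5.184.

5.184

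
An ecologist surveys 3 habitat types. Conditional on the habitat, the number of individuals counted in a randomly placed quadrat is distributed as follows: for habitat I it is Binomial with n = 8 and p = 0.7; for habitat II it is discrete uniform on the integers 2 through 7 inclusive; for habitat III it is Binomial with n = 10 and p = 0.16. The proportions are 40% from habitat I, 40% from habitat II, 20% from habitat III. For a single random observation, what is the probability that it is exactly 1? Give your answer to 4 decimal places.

Conditional on each habitat, P(X = 1): I: 0.00122472; II: 0; III: 0.333145.
By total probability, P(X = 1) = 0.4·0.00122472 + 0.4·0 + 0.2·0.333145 = 0.0671189.

0.0671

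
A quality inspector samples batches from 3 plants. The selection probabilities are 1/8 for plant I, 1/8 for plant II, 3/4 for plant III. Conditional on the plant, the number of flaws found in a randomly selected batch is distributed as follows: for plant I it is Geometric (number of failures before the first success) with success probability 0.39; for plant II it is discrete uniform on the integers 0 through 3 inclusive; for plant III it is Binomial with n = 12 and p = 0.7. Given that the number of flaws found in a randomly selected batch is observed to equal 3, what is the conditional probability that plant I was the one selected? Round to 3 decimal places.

Likelihoods P(X=3 | ·): I: 0.0885226; II: 0.25; III: 0.00148528.
Posterior ∝ prior × likelihood. Numerator for I: 0.125·0.0885226 = 0.0110653.
Normalizing constant: 0.125·0.0885226 + 0.125·0.25 + 0.75·0.00148528 = 0.0434293.
P(I | observation) = 0.0110653 / 0.0434293 = 0.254789.

0.255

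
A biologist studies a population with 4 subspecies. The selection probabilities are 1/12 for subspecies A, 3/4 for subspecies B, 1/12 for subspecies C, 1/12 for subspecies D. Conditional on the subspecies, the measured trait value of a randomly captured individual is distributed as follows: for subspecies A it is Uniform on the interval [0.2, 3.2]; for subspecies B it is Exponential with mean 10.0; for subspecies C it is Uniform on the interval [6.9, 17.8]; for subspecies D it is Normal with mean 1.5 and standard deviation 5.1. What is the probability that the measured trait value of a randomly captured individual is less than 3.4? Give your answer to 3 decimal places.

Conditional on each subspecies, P(X < 3.4): A: 1; B: 0.28823; C: 0; D: 0.645258.
By total probability, P(X < 3.4) = 0.0833333·1 + 0.75·0.28823 + 0.0833333·0 + 0.0833333·0.645258 = 0.353277.

0.353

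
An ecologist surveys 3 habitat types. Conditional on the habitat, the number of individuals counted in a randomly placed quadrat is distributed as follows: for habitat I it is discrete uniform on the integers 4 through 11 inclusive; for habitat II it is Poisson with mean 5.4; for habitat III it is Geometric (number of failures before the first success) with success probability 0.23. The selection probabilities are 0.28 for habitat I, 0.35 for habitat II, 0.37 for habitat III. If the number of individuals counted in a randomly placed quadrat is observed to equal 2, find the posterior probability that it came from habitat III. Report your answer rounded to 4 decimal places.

Likelihoods P(X=2 | ·): I: 0; II: 0.0658518; III: 0.136367.
Posterior ∝ prior × likelihood. Numerator for III: 0.37·0.136367 = 0.0504558.
Normalizing constant: 0.28·0 + 0.35·0.0658518 + 0.37·0.136367 = 0.0735039.
P(III | observation) = 0.0504558 / 0.0735039 = 0.686437.

0.6864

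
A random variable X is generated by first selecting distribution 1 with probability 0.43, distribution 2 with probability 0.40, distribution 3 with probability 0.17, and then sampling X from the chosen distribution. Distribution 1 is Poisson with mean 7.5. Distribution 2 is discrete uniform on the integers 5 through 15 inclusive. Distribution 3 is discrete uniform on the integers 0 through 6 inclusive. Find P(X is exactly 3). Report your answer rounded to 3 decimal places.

Conditional on each component, P(X = 3): 1: 0.0388887; 2: 0; 3: 0.142857.
By total probability, P(X = 3) = 0.43·0.0388887 + 0.4·0 + 0.17·0.142857 = 0.0410079.

0.041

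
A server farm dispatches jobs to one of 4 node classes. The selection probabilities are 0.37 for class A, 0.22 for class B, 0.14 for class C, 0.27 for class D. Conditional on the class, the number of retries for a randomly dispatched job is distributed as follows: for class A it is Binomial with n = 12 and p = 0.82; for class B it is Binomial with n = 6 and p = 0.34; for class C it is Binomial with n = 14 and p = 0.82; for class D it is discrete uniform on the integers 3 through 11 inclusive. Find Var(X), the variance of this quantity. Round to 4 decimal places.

Per component, A: μ=9.84, E[X²]=98.5968; B: μ=2.04, E[X²]=5.508; C: μ=11.48, E[X²]=133.857; D: μ=7, E[X²]=55.6667.
E[X] = 0.37·9.84 + 0.22·2.04 + 0.14·11.48 + 0.27·7 = 7.5868.
E[X²] = 0.37·98.5968 + 0.22·5.508 + 0.14·133.857 + 0.27·55.6667 = 71.4625.
Var(X) = E[X²] − (E[X])² = 71.4625 − 57.5595 = 13.903.

13.9030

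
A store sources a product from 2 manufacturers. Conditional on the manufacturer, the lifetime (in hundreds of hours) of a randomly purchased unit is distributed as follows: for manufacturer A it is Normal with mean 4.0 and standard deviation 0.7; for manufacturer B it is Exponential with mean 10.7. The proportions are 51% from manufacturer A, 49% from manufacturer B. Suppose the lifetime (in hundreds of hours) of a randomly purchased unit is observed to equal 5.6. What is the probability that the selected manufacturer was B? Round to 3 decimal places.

0.560

Likelihoods f(5.6 | ·): A: 0.0418147; B: 0.055376.
Posterior ∝ prior × likelihood. Numerator for B: 0.49·0.055376 = 0.0271343.
Normalizing constant: 0.51·0.0418147 + 0.49·0.055376 = 0.0484597.
P(B | observation) = 0.0271343 / 0.0484597 = 0.559934.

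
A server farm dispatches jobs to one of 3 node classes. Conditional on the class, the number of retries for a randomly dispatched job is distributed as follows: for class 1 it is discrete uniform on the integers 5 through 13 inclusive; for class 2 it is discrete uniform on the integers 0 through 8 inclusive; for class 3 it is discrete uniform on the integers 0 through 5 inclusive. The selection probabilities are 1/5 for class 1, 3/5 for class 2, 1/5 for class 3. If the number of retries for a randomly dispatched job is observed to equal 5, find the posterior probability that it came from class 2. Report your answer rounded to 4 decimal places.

0.5455

Likelihoods P(X=5 | ·): 1: 0.111111; 2: 0.111111; 3: 0.166667.
Posterior ∝ prior × likelihood. Numerator for 2: 0.6·0.111111 = 0.0666667.
Normalizing constant: 0.2·0.111111 + 0.6·0.111111 + 0.2·0.166667 = 0.122222.
P(2 | observation) = 0.0666667 / 0.122222 = 0.545455.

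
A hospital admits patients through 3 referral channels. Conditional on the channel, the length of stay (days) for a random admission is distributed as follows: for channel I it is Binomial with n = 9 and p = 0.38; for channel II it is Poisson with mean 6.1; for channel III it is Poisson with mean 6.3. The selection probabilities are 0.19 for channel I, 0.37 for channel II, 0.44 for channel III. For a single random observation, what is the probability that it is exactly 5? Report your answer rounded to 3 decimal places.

Conditional on each channel, P(X = 5): I: 0.147521; II: 0.15786; III: 0.151868.
By total probability, P(X = 5) = 0.19·0.147521 + 0.37·0.15786 + 0.44·0.151868 = 0.153259.

0.153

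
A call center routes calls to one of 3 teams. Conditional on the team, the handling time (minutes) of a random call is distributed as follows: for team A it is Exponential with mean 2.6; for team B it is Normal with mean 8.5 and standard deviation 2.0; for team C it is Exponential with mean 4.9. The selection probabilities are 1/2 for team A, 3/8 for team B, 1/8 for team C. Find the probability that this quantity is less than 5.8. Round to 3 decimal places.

0.566

Conditional on each team, P(X < 5.8): A: 0.892554; B: 0.088508; C: 0.693848.
By total probability, P(X < 5.8) = 0.5·0.892554 + 0.375·0.088508 + 0.125·0.693848 = 0.566199.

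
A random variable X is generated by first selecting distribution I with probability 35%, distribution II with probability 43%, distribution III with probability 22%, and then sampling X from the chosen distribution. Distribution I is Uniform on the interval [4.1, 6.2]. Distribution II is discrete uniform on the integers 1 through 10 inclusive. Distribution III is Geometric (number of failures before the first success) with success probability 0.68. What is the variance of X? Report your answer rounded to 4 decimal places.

7.9258

Per component, I: μ=5.15, E[X²]=26.89; II: μ=5.5, E[X²]=38.5; III: μ=0.470588, E[X²]=0.913495.
E[X] = 0.35·5.15 + 0.43·5.5 + 0.22·0.470588 = 4.27103.
E[X²] = 0.35·26.89 + 0.43·38.5 + 0.22·0.913495 = 26.1675.
Var(X) = E[X²] − (E[X])² = 26.1675 − 18.2417 = 7.92578.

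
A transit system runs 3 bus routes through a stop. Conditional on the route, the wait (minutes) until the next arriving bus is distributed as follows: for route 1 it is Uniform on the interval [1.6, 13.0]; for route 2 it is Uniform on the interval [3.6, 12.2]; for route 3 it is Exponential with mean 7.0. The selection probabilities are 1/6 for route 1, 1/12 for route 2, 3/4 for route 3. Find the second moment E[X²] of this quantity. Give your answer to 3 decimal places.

For each component E[X²] = Var + (mean)², giving 1: 64.12; 2: 68.5733; 3: 98.
Overall E[X²] = 0.166667·64.12 + 0.0833333·68.5733 + 0.75·98 = 89.9011.

89.901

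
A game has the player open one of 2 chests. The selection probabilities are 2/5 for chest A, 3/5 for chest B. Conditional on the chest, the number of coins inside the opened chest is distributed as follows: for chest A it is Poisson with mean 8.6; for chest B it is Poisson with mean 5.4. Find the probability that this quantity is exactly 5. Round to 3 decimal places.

0.133

Conditional on each chest, P(X = 5): A: 0.0721736; B: 0.172821.
By total probability, P(X = 5) = 0.4·0.0721736 + 0.6·0.172821 = 0.132562.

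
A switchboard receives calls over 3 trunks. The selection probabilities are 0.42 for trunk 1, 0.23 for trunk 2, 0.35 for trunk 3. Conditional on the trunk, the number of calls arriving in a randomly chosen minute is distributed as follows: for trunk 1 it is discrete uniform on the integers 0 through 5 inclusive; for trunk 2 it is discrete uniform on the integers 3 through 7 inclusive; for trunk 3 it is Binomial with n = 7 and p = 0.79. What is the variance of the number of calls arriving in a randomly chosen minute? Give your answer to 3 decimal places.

4.067

Per component, 1: μ=2.5, E[X²]=9.16667; 2: μ=5, E[X²]=27; 3: μ=5.53, E[X²]=31.7422.
E[X] = 0.42·2.5 + 0.23·5 + 0.35·5.53 = 4.1355.
E[X²] = 0.42·9.16667 + 0.23·27 + 0.35·31.7422 = 21.1698.
Var(X) = E[X²] − (E[X])² = 21.1698 − 17.1024 = 4.06741.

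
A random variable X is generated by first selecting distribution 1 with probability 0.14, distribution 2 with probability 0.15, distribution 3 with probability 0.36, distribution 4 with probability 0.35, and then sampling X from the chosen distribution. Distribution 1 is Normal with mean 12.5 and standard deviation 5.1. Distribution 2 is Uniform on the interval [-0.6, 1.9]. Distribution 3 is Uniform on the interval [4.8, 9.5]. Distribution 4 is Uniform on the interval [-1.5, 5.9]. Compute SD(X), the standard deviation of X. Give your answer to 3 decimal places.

Per component, 1: μ=12.5, E[X²]=182.26; 2: μ=0.65, E[X²]=0.943333; 3: μ=7.15, E[X²]=52.9633; 4: μ=2.2, E[X²]=9.40333.
E[X] = 0.14·12.5 + 0.15·0.65 + 0.36·7.15 + 0.35·2.2 = 5.1915.
E[X²] = 0.14·182.26 + 0.15·0.943333 + 0.36·52.9633 + 0.35·9.40333 = 48.0159.
Var(X) = E[X²] − (E[X])² = 48.0159 − 26.9517 = 21.0642.
SD(X) = √21.0642 = 4.58957.

4.590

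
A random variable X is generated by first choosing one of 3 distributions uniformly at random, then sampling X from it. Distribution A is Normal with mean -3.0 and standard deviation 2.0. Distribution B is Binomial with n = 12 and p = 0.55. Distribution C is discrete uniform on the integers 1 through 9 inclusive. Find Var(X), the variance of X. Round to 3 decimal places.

22.181

Per component, A: μ=-3, E[X²]=13; B: μ=6.6, E[X²]=46.53; C: μ=5, E[X²]=31.6667.
E[X] = 0.333333·-3 + 0.333333·6.6 + 0.333333·5 = 2.86667.
E[X²] = 0.333333·13 + 0.333333·46.53 + 0.333333·31.6667 = 30.3989.
Var(X) = E[X²] − (E[X])² = 30.3989 − 8.21778 = 22.1811.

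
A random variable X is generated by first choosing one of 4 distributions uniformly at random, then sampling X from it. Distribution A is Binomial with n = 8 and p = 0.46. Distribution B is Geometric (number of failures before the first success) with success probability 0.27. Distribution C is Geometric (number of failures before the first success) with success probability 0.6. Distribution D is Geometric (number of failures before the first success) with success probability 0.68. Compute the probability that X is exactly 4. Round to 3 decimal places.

0.091

Conditional on each component, P(X = 4): A: 0.266504; B: 0.0766753; C: 0.01536; D: 0.00713032.
By total probability, P(X = 4) = 0.25·0.266504 + 0.25·0.0766753 + 0.25·0.01536 + 0.25·0.00713032 = 0.0914175.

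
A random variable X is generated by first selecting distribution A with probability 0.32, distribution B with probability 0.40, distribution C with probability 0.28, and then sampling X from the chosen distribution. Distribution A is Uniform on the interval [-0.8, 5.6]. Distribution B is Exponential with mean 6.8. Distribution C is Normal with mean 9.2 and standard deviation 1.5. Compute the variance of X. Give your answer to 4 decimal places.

Per component, A: μ=2.4, E[X²]=9.17333; B: μ=6.8, E[X²]=92.48; C: μ=9.2, E[X²]=86.89.
E[X] = 0.32·2.4 + 0.4·6.8 + 0.28·9.2 = 6.064.
E[X²] = 0.32·9.17333 + 0.4·92.48 + 0.28·86.89 = 64.2567.
Var(X) = E[X²] − (E[X])² = 64.2567 − 36.7721 = 27.4846.

27.4846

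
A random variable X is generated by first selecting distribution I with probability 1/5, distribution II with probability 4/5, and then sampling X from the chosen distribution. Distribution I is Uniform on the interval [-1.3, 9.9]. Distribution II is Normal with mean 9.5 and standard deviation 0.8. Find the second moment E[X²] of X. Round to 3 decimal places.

78.501

For each component E[X²] = Var + (mean)², giving I: 28.9433; II: 90.89.
Overall E[X²] = 0.2·28.9433 + 0.8·90.89 = 78.5007.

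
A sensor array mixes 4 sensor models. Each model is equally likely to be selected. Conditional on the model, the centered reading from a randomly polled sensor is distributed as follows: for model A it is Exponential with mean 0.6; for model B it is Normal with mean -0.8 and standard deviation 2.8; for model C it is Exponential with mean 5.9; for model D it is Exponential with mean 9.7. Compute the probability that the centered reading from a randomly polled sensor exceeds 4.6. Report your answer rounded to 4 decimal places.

Conditional on each model, P(X > 4.6): A: 0.000468176; B: 0.026892; C: 0.458561; D: 0.622366.
By total probability, P(X > 4.6) = 0.25·0.000468176 + 0.25·0.026892 + 0.25·0.458561 + 0.25·0.622366 = 0.277072.

0.2771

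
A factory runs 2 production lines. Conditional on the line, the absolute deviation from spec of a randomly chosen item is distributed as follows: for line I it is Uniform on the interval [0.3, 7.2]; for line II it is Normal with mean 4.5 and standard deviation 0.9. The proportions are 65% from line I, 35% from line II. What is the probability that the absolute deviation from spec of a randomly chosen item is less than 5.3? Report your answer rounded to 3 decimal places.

Conditional on each line, P(X < 5.3): I: 0.724638; II: 0.812969.
By total probability, P(X < 5.3) = 0.65·0.724638 + 0.35·0.812969 = 0.755554.

0.756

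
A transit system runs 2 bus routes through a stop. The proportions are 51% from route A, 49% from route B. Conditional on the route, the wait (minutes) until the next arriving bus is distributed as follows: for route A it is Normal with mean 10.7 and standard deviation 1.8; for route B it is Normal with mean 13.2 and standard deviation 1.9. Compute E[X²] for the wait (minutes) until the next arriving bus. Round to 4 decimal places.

147.1888

For each component E[X²] = Var + (mean)², giving A: 117.73; B: 177.85.
Overall E[X²] = 0.51·117.73 + 0.49·177.85 = 147.189.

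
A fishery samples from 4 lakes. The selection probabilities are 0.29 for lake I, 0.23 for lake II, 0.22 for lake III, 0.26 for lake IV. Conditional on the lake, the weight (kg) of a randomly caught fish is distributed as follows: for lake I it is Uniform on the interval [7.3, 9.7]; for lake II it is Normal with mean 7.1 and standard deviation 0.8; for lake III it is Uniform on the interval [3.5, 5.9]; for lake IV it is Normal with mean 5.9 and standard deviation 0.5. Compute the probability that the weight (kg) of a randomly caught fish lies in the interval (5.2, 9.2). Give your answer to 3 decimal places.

0.760

Conditional on each lake, P(5.2 < X < 9.2): I: 0.791667; II: 0.986893; III: 0.291667; IV: 0.919243.
By total probability, P(5.2 < X < 9.2) = 0.29·0.791667 + 0.23·0.986893 + 0.22·0.291667 + 0.26·0.919243 = 0.759739.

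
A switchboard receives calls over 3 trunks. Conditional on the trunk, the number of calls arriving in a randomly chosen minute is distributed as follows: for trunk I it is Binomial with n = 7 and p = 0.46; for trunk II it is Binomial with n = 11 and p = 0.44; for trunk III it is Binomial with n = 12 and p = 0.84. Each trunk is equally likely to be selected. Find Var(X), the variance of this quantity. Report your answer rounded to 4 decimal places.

10.5920

Per component, I: μ=3.22, E[X²]=12.1072; II: μ=4.84, E[X²]=26.136; III: μ=10.08, E[X²]=103.219.
E[X] = 0.333333·3.22 + 0.333333·4.84 + 0.333333·10.08 = 6.04667.
E[X²] = 0.333333·12.1072 + 0.333333·26.136 + 0.333333·103.219 = 47.1541.
Var(X) = E[X²] − (E[X])² = 47.1541 − 36.5622 = 10.592.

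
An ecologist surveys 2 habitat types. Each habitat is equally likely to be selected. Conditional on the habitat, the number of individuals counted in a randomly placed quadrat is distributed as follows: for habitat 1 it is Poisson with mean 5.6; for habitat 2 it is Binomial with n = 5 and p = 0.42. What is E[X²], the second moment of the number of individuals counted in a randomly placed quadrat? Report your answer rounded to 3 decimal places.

For each component E[X²] = Var + (mean)², giving 1: 36.96; 2: 5.628.
Overall E[X²] = 0.5·36.96 + 0.5·5.628 = 21.294.

21.294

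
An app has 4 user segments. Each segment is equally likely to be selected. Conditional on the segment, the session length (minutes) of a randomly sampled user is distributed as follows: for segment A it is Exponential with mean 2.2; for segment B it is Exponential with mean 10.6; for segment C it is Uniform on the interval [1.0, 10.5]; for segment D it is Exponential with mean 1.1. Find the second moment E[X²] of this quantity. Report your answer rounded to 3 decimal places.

69.351

For each component E[X²] = Var + (mean)², giving A: 9.68; B: 224.72; C: 40.5833; D: 2.42.
Overall E[X²] = 0.25·9.68 + 0.25·224.72 + 0.25·40.5833 + 0.25·2.42 = 69.3508.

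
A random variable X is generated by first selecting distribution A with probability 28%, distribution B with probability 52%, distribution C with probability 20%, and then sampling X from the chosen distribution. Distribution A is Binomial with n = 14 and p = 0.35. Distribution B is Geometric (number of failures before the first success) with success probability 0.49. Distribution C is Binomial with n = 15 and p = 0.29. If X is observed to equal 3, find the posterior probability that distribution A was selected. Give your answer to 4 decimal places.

Likelihoods P(X=3 | ·): A: 0.136569; B: 0.064999; C: 0.182098.
Posterior ∝ prior × likelihood. Numerator for A: 0.28·0.136569 = 0.0382393.
Normalizing constant: 0.28·0.136569 + 0.52·0.064999 + 0.2·0.182098 = 0.108458.
P(A | observation) = 0.0382393 / 0.108458 = 0.352571.

0.3526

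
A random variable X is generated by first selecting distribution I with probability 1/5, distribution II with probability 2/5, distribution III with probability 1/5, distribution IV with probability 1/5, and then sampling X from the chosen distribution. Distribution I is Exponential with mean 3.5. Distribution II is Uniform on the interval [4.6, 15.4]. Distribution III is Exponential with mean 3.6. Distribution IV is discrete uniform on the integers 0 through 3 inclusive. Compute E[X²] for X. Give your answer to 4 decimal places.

For each component E[X²] = Var + (mean)², giving I: 24.5; II: 109.72; III: 25.92; IV: 3.5.
Overall E[X²] = 0.2·24.5 + 0.4·109.72 + 0.2·25.92 + 0.2·3.5 = 54.672.

54.6720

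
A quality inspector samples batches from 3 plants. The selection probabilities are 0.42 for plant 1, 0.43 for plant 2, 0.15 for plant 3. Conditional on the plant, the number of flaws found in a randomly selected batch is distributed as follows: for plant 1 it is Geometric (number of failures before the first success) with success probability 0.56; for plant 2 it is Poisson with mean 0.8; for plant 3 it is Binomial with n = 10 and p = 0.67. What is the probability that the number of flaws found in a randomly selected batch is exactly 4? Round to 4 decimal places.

Conditional on each plant, P(X = 4): 1: 0.0209893; 2: 0.00766855; 3: 0.0546515.
By total probability, P(X = 4) = 0.42·0.0209893 + 0.43·0.00766855 + 0.15·0.0546515 = 0.0203107.

0.0203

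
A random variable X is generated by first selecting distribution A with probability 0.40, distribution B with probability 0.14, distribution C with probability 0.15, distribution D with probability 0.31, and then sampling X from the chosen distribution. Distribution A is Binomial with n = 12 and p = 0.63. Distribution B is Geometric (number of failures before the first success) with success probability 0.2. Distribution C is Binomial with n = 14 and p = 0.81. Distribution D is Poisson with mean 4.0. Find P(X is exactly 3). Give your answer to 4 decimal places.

Conditional on each component, P(X = 3): A: 0.00714924; B: 0.1024; C: 2.25344e-06; D: 0.195367.
By total probability, P(X = 3) = 0.4·0.00714924 + 0.14·0.1024 + 0.15·2.25344e-06 + 0.31·0.195367 = 0.0777597.

0.0778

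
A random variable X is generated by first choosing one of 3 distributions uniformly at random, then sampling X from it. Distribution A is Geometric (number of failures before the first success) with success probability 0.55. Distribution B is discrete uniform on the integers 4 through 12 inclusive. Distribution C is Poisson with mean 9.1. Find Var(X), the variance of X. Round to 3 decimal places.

19.238

Per component, A: μ=0.818182, E[X²]=2.15702; B: μ=8, E[X²]=70.6667; C: μ=9.1, E[X²]=91.91.
E[X] = 0.333333·0.818182 + 0.333333·8 + 0.333333·9.1 = 5.97273.
E[X²] = 0.333333·2.15702 + 0.333333·70.6667 + 0.333333·91.91 = 54.9112.
Var(X) = E[X²] − (E[X])² = 54.9112 − 35.6735 = 19.2378.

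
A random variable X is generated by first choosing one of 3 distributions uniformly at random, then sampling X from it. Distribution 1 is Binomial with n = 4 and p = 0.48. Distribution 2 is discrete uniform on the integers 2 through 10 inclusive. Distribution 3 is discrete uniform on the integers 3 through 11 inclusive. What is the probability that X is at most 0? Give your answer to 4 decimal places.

Conditional on each component, P(X ≤ 0): 1: 0.0731162; 2: 0; 3: 0.
By total probability, P(X ≤ 0) = 0.333333·0.0731162 + 0.333333·0 + 0.333333·0 = 0.0243721.

0.0244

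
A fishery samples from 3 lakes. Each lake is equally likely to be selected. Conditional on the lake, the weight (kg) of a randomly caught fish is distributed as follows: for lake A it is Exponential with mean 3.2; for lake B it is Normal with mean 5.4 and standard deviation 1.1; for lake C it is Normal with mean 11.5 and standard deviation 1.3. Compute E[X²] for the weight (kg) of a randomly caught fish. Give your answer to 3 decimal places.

61.597

For each component E[X²] = Var + (mean)², giving A: 20.48; B: 30.37; C: 133.94.
Overall E[X²] = 0.333333·20.48 + 0.333333·30.37 + 0.333333·133.94 = 61.5967.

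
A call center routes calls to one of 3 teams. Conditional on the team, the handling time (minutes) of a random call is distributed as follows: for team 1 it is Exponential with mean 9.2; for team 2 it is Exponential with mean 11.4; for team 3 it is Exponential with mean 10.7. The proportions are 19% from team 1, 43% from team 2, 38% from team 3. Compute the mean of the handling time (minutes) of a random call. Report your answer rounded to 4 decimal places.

10.7160

Component means — 1: 9.2; 2: 11.4; 3: 10.7.
E[X] = 0.19·9.2 + 0.43·11.4 + 0.38·10.7 = 10.716.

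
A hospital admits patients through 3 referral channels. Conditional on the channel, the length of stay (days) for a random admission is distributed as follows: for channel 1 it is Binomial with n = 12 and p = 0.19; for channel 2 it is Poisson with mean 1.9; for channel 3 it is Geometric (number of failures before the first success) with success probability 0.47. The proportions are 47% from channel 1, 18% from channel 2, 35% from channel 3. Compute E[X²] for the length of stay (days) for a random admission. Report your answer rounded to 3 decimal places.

For each component E[X²] = Var + (mean)², giving 1: 7.0452; 2: 5.51; 3: 3.67089.
Overall E[X²] = 0.47·7.0452 + 0.18·5.51 + 0.35·3.67089 = 5.58786.

5.588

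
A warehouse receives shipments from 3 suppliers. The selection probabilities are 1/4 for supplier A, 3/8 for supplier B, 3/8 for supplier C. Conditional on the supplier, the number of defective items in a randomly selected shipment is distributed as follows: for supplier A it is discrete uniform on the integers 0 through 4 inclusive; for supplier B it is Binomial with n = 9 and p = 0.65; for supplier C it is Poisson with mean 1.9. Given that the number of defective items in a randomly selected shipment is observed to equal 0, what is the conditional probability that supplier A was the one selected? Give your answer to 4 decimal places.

0.4712

Likelihoods P(X=0 | ·): A: 0.2; B: 7.88156e-05; C: 0.149569.
Posterior ∝ prior × likelihood. Numerator for A: 0.25·0.2 = 0.05.
Normalizing constant: 0.25·0.2 + 0.375·7.88156e-05 + 0.375·0.149569 = 0.106118.
P(A | observation) = 0.05 / 0.106118 = 0.471175.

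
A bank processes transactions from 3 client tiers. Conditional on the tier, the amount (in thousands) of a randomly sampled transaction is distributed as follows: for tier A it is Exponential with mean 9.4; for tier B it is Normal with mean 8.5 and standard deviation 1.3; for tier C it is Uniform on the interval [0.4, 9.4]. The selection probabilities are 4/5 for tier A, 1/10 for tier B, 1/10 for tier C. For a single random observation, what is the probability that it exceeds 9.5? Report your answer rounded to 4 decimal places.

Conditional on each tier, P(X > 9.5): A: 0.363987; B: 0.220878; C: 0.
By total probability, P(X > 9.5) = 0.8·0.363987 + 0.1·0.220878 + 0.1·0 = 0.313277.

0.3133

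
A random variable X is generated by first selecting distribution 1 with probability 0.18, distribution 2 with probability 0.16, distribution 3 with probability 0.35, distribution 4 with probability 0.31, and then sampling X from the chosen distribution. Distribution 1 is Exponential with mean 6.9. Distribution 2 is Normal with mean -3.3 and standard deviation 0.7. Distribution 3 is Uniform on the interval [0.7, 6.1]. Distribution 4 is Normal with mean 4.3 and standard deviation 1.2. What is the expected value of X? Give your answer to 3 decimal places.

3.237

Component means — 1: 6.9; 2: -3.3; 3: 3.4; 4: 4.3.
E[X] = 0.18·6.9 + 0.16·-3.3 + 0.35·3.4 + 0.31·4.3 = 3.237.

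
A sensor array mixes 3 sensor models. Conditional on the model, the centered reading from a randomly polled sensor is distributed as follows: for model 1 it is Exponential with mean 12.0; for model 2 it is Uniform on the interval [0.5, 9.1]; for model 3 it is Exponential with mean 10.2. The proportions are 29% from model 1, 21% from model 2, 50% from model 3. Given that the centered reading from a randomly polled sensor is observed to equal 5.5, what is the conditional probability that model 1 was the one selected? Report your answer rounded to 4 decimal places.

Likelihoods f(5.5 | ·): 1: 0.0526947; 2: 0.116279; 3: 0.057177.
Posterior ∝ prior × likelihood. Numerator for 1: 0.29·0.0526947 = 0.0152815.
Normalizing constant: 0.29·0.0526947 + 0.21·0.116279 + 0.5·0.057177 = 0.0682886.
P(1 | observation) = 0.0152815 / 0.0682886 = 0.223778.

0.2238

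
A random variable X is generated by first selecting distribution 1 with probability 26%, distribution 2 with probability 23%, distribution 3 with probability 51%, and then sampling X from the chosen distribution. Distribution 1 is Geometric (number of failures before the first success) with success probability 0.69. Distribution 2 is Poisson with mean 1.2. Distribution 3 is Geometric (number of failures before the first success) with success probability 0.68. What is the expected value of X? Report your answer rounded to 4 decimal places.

0.6328

Component means — 1: 0.449275; 2: 1.2; 3: 0.470588.
E[X] = 0.26·0.449275 + 0.23·1.2 + 0.51·0.470588 = 0.632812.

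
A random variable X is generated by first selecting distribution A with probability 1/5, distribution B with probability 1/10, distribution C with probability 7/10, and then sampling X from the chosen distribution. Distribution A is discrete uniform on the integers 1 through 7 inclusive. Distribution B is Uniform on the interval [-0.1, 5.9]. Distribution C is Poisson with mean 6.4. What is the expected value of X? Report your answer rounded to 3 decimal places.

5.570

Component means — A: 4; B: 2.9; C: 6.4.
E[X] = 0.2·4 + 0.1·2.9 + 0.7·6.4 = 5.57.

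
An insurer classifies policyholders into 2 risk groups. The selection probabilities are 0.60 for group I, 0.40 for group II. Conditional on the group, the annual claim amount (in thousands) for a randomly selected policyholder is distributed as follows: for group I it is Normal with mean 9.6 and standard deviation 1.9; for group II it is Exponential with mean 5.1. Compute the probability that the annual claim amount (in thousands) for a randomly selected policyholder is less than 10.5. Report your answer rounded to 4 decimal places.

0.7582

Conditional on each group, P(X < 10.5): I: 0.682137; II: 0.872396.
By total probability, P(X < 10.5) = 0.6·0.682137 + 0.4·0.872396 = 0.758241.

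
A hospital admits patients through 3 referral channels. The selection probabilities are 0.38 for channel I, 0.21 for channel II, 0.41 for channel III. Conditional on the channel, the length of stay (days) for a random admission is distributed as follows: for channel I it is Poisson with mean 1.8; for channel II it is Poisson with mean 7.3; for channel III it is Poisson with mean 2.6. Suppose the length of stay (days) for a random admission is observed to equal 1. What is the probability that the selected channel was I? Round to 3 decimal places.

Likelihoods P(X=1 | ·): I: 0.297538; II: 0.00493143; III: 0.193111.
Posterior ∝ prior × likelihood. Numerator for I: 0.38·0.297538 = 0.113064.
Normalizing constant: 0.38·0.297538 + 0.21·0.00493143 + 0.41·0.193111 = 0.193276.
P(I | observation) = 0.113064 / 0.193276 = 0.584991.

0.585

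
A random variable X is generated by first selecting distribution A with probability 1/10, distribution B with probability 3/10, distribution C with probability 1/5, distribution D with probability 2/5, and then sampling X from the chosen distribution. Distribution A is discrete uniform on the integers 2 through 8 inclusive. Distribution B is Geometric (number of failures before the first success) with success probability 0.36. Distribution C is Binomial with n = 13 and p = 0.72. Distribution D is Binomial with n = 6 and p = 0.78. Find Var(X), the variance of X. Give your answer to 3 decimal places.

9.726

Per component, A: μ=5, E[X²]=29; B: μ=1.77778, E[X²]=8.09877; C: μ=9.36, E[X²]=90.2304; D: μ=4.68, E[X²]=22.932.
E[X] = 0.1·5 + 0.3·1.77778 + 0.2·9.36 + 0.4·4.68 = 4.77733.
E[X²] = 0.1·29 + 0.3·8.09877 + 0.2·90.2304 + 0.4·22.932 = 32.5485.
Var(X) = E[X²] − (E[X])² = 32.5485 − 22.8229 = 9.7256.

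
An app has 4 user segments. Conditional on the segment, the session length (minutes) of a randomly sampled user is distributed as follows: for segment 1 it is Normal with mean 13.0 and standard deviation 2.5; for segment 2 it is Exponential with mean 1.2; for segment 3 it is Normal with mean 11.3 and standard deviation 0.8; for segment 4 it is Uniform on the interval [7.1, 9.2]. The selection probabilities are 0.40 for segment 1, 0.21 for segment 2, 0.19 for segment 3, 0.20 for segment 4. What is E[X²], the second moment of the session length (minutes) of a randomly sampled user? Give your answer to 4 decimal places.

108.4455

For each component E[X²] = Var + (mean)², giving 1: 175.25; 2: 2.88; 3: 128.33; 4: 66.79.
Overall E[X²] = 0.4·175.25 + 0.21·2.88 + 0.19·128.33 + 0.2·66.79 = 108.446.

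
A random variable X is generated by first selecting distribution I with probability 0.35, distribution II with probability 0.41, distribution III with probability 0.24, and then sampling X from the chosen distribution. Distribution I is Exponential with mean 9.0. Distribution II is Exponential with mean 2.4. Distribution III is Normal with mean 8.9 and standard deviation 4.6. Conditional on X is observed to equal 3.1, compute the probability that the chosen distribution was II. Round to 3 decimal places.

Likelihoods f(3.1 | ·): I: 0.0787349; II: 0.114505; III: 0.0391682.
Posterior ∝ prior × likelihood. Numerator for II: 0.41·0.114505 = 0.0469471.
Normalizing constant: 0.35·0.0787349 + 0.41·0.114505 + 0.24·0.0391682 = 0.0839047.
P(II | observation) = 0.0469471 / 0.0839047 = 0.559529.

0.560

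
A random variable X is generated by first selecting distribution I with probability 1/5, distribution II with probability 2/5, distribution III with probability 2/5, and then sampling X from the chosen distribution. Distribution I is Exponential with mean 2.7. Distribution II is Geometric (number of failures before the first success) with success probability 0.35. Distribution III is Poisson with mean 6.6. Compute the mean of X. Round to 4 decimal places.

Component means — I: 2.7; II: 1.85714; III: 6.6.
E[X] = 0.2·2.7 + 0.4·1.85714 + 0.4·6.6 = 3.92286.

3.9229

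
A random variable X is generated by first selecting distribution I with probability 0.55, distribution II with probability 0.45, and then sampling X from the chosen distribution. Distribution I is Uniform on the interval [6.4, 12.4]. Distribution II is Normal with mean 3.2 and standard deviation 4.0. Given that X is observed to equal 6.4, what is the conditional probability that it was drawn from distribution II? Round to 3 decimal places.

Likelihoods f(6.4 | ·): I: 0.166667; II: 0.0724229.
Posterior ∝ prior × likelihood. Numerator for II: 0.45·0.0724229 = 0.0325903.
Normalizing constant: 0.55·0.166667 + 0.45·0.0724229 = 0.124257.
P(II | observation) = 0.0325903 / 0.124257 = 0.262281.

0.262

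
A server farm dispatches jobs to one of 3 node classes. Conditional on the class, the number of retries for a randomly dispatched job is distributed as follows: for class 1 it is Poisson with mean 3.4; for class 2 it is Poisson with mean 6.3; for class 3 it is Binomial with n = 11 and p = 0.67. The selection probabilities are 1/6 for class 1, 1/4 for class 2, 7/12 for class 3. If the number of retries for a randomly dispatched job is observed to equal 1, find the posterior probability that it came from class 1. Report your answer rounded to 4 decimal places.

Likelihoods P(X=1 | ·): 1: 0.113469; 2: 0.0115687; 3: 0.000112877.
Posterior ∝ prior × likelihood. Numerator for 1: 0.166667·0.113469 = 0.0189115.
Normalizing constant: 0.166667·0.113469 + 0.25·0.0115687 + 0.583333·0.000112877 = 0.0218695.
P(1 | observation) = 0.0189115 / 0.0218695 = 0.864742.

0.8647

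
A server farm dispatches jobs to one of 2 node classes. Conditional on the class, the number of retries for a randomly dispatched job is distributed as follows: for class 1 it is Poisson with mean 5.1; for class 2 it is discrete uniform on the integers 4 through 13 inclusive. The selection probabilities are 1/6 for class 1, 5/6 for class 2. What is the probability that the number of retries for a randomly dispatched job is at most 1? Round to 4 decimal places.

Conditional on each class, P(X ≤ 1): 1: 0.0371902; 2: 0.
By total probability, P(X ≤ 1) = 0.166667·0.0371902 + 0.833333·0 = 0.00619836.

0.0062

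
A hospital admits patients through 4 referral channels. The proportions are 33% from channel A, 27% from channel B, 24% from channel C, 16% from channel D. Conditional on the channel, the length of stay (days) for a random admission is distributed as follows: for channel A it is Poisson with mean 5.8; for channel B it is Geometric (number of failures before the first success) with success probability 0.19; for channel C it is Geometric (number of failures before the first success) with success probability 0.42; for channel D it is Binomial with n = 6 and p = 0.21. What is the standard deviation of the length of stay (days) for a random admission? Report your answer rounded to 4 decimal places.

3.5629

Per component, A: μ=5.8, E[X²]=39.44; B: μ=4.26316, E[X²]=40.6122; C: μ=1.38095, E[X²]=5.19501; D: μ=1.26, E[X²]=2.583.
E[X] = 0.33·5.8 + 0.27·4.26316 + 0.24·1.38095 + 0.16·1.26 = 3.59808.
E[X²] = 0.33·39.44 + 0.27·40.6122 + 0.24·5.19501 + 0.16·2.583 = 25.6406.
Var(X) = E[X²] − (E[X])² = 25.6406 − 12.9462 = 12.6944.
SD(X) = √12.6944 = 3.56292.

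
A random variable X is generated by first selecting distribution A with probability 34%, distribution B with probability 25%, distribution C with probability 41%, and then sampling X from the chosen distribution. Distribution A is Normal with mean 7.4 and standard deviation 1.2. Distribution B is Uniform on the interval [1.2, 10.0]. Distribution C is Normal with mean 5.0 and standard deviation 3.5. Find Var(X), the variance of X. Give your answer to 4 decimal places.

8.2407

Per component, A: μ=7.4, E[X²]=56.2; B: μ=5.6, E[X²]=37.8133; C: μ=5, E[X²]=37.25.
E[X] = 0.34·7.4 + 0.25·5.6 + 0.41·5 = 5.966.
E[X²] = 0.34·56.2 + 0.25·37.8133 + 0.41·37.25 = 43.8338.
Var(X) = E[X²] − (E[X])² = 43.8338 − 35.5932 = 8.24068.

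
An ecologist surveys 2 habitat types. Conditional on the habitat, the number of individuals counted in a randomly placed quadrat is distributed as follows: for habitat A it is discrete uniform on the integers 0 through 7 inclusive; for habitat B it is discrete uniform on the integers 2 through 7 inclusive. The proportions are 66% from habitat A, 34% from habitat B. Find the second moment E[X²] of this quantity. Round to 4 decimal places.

For each component E[X²] = Var + (mean)², giving A: 17.5; B: 23.1667.
Overall E[X²] = 0.66·17.5 + 0.34·23.1667 = 19.4267.

19.4267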